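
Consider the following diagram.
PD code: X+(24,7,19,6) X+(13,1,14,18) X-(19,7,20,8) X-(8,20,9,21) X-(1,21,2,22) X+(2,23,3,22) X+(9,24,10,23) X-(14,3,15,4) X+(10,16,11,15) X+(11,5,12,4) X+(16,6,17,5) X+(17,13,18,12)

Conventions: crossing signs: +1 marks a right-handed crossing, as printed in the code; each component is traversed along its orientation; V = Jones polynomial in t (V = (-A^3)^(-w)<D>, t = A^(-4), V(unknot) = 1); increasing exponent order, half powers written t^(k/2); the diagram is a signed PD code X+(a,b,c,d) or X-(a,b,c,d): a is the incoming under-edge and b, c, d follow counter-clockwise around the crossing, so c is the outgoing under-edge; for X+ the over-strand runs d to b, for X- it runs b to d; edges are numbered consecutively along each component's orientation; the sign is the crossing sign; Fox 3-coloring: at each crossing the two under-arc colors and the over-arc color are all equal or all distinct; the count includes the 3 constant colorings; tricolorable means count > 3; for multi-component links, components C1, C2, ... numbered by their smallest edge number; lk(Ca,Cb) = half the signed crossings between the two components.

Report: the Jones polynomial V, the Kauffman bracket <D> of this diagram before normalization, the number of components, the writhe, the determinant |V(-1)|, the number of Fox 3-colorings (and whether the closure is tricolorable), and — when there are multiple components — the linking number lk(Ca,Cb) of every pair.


Jones polynomial: V(t) = -t^(1/2) - t^(3/2) - t^(5/2) + t^(9/2)
<D> = A^-6 - A^2 - A^6 - A^10; writhe +4
components 2, writhe +4 (12 crossings)
linking number lk(C1,C2) = 0
3-colorings: 27 of 3^12, det 0 — tricolorable
note: every pair of the 2 components has lk = 0


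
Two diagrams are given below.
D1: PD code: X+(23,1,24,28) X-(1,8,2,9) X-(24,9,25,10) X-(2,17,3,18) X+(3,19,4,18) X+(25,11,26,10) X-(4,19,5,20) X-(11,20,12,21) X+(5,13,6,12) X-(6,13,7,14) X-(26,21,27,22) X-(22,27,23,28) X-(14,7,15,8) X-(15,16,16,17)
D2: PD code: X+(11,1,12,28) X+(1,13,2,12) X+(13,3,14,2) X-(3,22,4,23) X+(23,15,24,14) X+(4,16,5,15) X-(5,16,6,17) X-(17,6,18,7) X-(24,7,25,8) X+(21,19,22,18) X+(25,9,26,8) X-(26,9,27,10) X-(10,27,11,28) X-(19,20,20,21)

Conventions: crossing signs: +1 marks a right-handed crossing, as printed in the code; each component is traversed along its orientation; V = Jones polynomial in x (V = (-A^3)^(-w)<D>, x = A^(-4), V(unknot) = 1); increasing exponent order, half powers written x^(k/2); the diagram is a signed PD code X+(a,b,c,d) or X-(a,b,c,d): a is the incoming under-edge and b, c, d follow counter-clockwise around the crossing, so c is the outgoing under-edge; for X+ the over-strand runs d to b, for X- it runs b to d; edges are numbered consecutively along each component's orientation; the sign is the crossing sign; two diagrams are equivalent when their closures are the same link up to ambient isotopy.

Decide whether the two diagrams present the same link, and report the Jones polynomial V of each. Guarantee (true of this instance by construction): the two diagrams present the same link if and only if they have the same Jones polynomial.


equivalent: no
D1 (bracket A^-14 + A^-6 - A^-2; 14 crossings at w = -6): V = -x^-4 + x^-3 + x^-1
V(D2) = x^-2 - x^-1 + 1 - x + x^2  [14 crossings, <D> = A^-8 - A^-4 + 1 - A^4 + A^8, w = 0]
observation: comparing 2 Jones polynomials yields 2 groups


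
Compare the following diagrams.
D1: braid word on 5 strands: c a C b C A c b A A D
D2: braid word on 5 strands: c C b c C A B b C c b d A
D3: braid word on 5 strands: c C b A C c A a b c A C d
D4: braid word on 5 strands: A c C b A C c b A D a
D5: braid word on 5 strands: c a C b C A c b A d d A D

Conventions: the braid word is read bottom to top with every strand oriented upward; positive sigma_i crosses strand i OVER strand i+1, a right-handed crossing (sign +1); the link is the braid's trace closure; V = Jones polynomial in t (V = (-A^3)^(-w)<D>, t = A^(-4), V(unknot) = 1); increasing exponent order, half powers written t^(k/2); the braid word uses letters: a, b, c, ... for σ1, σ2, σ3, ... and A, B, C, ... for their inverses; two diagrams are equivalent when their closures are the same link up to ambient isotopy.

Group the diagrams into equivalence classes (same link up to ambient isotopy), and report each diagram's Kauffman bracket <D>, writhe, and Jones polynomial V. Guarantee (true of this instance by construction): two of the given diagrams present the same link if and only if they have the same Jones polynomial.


equivalence classes: {D1, D2, D3, D4, D5}
D1 (bracket A^-13 + A^7; 11 crossings at w = -1): V = -t^(-5/2) - t^(5/2)
D2 (bracket A^-7 + A^13; 13 crossings at w = +1): V = -t^(-5/2) - t^(5/2)
D3 (bracket A^-7 + A^13; 13 crossings at w = +1): V = -t^(-5/2) - t^(5/2)
D4 (bracket A^-13 + A^7; 11 crossings at w = -1): V = -t^(-5/2) - t^(5/2)
D5 (bracket A^-7 + A^13; 13 crossings at w = +1): V = -t^(-5/2) - t^(5/2)
key observation: all 5 diagrams share one V(t), hence one class


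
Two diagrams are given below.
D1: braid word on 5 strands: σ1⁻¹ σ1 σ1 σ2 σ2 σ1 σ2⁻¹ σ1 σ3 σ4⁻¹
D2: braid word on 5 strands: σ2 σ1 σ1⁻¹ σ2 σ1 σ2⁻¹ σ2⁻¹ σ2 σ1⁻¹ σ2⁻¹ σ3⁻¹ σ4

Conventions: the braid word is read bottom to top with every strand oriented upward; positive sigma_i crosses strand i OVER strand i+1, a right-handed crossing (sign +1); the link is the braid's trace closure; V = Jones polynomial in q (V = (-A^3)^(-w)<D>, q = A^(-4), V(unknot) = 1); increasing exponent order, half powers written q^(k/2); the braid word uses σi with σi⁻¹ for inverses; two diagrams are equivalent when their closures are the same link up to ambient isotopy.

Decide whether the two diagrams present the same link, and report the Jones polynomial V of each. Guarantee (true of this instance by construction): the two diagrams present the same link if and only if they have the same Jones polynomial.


same link: no
V(D1) = q - q^2 + 2q^3 - q^4 + q^5 - q^6  [10 crossings, <D> = -A^-12 + A^-8 - A^-4 + 2 - A^4 + A^8, w = +4]
V(D2) = 1  [12 crossings, <D> = 1, w = 0]
insight: 2 classes among 2 diagrams; unequal V(q) rules out equality


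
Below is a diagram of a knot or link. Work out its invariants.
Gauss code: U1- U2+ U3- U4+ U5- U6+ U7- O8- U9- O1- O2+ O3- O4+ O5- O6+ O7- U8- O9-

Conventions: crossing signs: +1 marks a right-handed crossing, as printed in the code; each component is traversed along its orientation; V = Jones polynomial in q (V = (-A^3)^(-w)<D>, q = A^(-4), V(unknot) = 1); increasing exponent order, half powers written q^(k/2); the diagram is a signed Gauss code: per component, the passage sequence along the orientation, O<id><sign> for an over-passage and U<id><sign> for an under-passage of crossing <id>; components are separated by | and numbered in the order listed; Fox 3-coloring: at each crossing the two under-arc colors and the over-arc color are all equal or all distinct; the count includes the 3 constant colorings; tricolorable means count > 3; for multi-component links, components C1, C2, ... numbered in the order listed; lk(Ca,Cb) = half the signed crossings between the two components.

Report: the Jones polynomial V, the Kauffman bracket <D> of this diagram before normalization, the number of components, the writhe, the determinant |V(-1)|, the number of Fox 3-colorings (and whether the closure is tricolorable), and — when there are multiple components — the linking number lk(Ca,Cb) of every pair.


V(q) = -q^-4 + q^-3 + q^-1
bracket: -A^-5 - A^3 + A^7, w = -3
1 component, writhe -3, over 9 crossings
det 3, colorings 9 of 3^9 — tricolorable
observation: V spans 3 powers of q: at least 3 crossings in any diagram


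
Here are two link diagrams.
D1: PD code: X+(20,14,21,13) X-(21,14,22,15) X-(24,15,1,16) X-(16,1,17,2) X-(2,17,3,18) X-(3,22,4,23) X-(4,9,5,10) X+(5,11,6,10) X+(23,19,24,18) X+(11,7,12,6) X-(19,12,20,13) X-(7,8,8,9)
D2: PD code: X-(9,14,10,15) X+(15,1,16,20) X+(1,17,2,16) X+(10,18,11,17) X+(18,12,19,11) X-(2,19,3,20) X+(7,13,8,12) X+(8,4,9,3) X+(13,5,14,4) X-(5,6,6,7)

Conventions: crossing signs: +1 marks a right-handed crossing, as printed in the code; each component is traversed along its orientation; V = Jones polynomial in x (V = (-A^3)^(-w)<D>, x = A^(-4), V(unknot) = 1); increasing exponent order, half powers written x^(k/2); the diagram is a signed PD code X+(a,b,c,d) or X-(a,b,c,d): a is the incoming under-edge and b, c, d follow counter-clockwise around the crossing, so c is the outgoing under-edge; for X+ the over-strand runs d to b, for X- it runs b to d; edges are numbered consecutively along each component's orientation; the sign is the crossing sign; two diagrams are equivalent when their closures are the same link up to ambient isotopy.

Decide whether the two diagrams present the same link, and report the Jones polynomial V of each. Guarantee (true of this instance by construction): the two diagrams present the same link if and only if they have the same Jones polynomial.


equivalent: no
D1 (bracket A^-8 - A^-4 + 2 - A^4 + A^8 - A^12; 12 crossings at w = -4): V = -x^-6 + x^-5 - x^-4 + 2x^-3 - x^-2 + x^-1
V(D2) = x - x^2 + 2x^3 - x^4 + x^5 - x^6  [10 crossings, <D> = -A^-12 + A^-8 - A^-4 + 2 - A^4 + A^8, w = +4]
observation: 2 values of V(x) split the 2 diagrams


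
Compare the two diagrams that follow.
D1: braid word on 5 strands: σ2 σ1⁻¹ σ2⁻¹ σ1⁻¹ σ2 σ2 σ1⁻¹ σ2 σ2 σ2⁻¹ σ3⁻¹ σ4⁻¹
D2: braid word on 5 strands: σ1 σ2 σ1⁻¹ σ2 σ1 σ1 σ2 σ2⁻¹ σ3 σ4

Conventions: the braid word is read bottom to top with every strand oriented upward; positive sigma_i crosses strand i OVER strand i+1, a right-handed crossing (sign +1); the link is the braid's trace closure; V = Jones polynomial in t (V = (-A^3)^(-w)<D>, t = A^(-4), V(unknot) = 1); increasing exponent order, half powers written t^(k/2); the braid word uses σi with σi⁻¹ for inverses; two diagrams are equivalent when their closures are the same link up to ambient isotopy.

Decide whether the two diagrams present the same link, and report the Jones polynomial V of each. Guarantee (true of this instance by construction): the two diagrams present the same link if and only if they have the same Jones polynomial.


equivalent: no
D1 (bracket A^-14 - A^-10 + A^-6 - A^-2 + A^2; 12 crossings at w = -2): V = t^-2 - t^-1 + 1 - t + t^2
D2 (bracket -A^-6 + A^-2 - A^2 + 2A^6 - A^10 + A^14; 10 crossings at w = +6): V = t - t^2 + 2t^3 - t^4 + t^5 - t^6
key observation: V(t) takes 2 values over 2 diagrams, fixing the grouping


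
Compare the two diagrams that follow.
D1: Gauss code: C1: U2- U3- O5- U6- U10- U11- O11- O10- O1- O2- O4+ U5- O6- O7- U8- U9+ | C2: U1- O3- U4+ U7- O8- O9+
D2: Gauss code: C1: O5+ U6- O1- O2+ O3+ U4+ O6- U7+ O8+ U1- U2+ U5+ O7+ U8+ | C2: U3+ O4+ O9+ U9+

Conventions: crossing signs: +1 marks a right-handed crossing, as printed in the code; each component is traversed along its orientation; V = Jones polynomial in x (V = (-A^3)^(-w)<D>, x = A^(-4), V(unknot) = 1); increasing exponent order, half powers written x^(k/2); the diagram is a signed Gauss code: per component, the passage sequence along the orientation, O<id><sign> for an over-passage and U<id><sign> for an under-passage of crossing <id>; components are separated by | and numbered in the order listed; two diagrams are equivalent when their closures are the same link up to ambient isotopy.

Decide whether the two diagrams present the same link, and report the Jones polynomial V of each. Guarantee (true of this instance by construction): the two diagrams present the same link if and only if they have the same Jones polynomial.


equivalent: no
D1 (bracket A^-15 + 2A^-7 - A^-3 + A - A^5; 11 crossings at w = -7): V = x^(-13/2) - x^(-11/2) + x^(-9/2) - 2x^(-7/2) - x^(-3/2)
V(D2) = -x^(3/2) - 2x^(7/2) + x^(9/2) - x^(11/2) + x^(13/2)  (w +5, c 9, <D> = -A^-11 + A^-7 - A^-3 + 2A + A^9)
key observation: comparing 2 Jones polynomials yields 2 groups


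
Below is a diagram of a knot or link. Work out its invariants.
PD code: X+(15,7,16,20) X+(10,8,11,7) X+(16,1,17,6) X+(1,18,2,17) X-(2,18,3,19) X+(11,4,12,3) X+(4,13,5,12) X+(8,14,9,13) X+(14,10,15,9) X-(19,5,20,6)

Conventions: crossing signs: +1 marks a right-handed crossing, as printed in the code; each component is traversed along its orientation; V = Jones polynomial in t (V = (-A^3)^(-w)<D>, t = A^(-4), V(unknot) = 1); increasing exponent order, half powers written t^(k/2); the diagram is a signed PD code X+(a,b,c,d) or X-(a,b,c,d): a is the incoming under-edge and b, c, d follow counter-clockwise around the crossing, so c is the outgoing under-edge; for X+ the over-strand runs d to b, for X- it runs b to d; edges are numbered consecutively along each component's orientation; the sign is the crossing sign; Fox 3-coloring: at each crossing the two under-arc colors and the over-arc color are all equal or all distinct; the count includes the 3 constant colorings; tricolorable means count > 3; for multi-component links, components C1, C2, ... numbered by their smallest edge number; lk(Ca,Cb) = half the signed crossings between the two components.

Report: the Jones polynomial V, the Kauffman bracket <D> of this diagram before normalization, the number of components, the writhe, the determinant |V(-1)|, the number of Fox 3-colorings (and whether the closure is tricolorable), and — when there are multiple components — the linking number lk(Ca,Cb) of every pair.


Jones polynomial: V(t) = -t^(3/2) - 2t^(7/2) + t^(9/2) - t^(11/2) + t^(13/2)
<D> = A^-8 - A^-4 + 1 - 2A^4 - A^12; writhe +6
components 2, writhe +6 (10 crossings)
linking number lk(C1,C2) = +1
3-colorings: 9 of 3^10, det 6 — tricolorable
note: the 1 component pair carries total linking +1


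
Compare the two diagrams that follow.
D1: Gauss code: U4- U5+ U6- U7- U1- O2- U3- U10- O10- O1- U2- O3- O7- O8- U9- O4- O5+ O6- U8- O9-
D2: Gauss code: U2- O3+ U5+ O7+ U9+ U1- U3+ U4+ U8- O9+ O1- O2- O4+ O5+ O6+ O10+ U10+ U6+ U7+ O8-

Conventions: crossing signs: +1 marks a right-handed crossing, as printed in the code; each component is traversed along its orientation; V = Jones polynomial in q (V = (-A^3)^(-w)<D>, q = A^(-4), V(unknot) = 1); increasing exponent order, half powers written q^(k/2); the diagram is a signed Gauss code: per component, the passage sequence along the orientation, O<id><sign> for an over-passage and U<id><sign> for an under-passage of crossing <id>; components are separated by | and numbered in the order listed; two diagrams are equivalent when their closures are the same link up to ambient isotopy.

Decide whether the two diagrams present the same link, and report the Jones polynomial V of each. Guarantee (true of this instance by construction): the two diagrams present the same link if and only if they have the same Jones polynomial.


equivalent: no
D1 (bracket A^-16 + 2A^-8 - 2A^-4 + 1 - 2A^4 + A^8; 10 crossings at w = -8): V = q^-8 - 2q^-7 + q^-6 - 2q^-5 + 2q^-4 + q^-2
D2 (bracket A^12; 10 crossings at w = +4): V = 1
key observation: 2 values of V(q) split the 2 diagrams


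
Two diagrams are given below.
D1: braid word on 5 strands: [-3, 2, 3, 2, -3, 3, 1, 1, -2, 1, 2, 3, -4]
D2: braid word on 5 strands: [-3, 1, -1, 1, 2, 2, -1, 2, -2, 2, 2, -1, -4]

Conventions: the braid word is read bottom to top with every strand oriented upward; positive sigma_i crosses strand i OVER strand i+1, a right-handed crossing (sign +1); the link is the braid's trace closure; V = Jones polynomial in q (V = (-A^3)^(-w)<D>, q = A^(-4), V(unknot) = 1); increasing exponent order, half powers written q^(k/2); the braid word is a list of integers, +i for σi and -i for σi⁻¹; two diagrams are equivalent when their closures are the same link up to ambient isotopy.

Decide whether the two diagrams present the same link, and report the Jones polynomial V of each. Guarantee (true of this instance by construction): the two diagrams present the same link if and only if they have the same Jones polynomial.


same link: no
V(D1) = -q^(3/2) + q^(5/2) - 3q^(7/2) + 2q^(9/2) - 2q^(11/2) + 2q^(13/2) - q^(15/2)  [13 crossings, <D> = A^-15 - 2A^-11 + 2A^-7 - 2A^-3 + 3A - A^5 + A^9, w = +5]
V(D2) = -q^(3/2) - q^(7/2) + q^(9/2) - q^(11/2)  [13 crossings, <D> = A^-19 - A^-15 + A^-11 + A^-3, w = +1]
insight: 2 classes among 2 diagrams; unequal V(q) rules out equality


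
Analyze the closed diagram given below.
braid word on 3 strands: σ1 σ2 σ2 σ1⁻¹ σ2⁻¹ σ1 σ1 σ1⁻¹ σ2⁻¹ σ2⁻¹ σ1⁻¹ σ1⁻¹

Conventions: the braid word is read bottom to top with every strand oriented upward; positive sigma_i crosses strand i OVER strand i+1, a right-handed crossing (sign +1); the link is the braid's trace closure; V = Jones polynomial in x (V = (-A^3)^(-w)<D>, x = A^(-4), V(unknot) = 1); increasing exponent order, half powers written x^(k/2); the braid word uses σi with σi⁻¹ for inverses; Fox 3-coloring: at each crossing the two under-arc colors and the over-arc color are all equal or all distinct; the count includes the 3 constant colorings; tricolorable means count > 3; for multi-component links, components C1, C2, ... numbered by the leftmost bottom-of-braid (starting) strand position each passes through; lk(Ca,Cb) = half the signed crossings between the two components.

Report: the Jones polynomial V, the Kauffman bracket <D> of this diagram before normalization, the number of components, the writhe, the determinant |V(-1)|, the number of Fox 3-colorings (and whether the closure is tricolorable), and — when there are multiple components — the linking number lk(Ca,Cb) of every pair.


V = -x^-5 + x^-4 - x^-3 + 2x^-2 - x^-1 + 2 - x
<D> = -A^-10 + 2A^-6 - A^-2 + 2A^2 - A^6 + A^10 - A^14 (w = -2)
1 component over 12 crossings, w = -2
9 Fox colorings among 3^12, |V(-1)| = 9: tricolorable
why: det 9 = |V(-1)|; divisible by 3, so tricolorable


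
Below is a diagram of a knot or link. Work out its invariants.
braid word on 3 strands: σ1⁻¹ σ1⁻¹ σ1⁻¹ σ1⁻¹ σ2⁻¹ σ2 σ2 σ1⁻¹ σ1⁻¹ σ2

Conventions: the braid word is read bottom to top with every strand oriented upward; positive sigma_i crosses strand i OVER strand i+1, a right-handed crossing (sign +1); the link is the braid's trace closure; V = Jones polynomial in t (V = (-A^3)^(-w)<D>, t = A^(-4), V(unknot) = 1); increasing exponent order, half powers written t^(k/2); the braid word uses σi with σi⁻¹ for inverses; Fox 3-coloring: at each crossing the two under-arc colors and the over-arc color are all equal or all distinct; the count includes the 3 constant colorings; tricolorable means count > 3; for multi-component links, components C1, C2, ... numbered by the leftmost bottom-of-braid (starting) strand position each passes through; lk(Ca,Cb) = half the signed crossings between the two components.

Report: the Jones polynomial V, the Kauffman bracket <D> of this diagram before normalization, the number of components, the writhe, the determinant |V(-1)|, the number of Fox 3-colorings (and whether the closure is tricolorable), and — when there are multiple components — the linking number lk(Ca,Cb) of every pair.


V = t^-8 - 2t^-7 + 3t^-6 - 3t^-5 + 4t^-4 - 2t^-3 + 3t^-2 - t^-1 + 1
<D> = A^-12 - A^-8 + 3A^-4 - 2 + 4A^4 - 3A^8 + 3A^12 - 2A^16 + A^20 (w = -4)
3 components over 10 crossings, w = -4
lk(C1,C2): -2
lk(C1,C3) = -1
linking number lk(C2,C3) = +1
3 Fox colorings among 3^10, |V(-1)| = 20: not tricolorable
why: the word shrinks to σ1⁻¹ σ1⁻¹ σ1⁻¹ σ1⁻¹ σ2 σ1⁻¹ σ1⁻¹ σ2 after cancelling


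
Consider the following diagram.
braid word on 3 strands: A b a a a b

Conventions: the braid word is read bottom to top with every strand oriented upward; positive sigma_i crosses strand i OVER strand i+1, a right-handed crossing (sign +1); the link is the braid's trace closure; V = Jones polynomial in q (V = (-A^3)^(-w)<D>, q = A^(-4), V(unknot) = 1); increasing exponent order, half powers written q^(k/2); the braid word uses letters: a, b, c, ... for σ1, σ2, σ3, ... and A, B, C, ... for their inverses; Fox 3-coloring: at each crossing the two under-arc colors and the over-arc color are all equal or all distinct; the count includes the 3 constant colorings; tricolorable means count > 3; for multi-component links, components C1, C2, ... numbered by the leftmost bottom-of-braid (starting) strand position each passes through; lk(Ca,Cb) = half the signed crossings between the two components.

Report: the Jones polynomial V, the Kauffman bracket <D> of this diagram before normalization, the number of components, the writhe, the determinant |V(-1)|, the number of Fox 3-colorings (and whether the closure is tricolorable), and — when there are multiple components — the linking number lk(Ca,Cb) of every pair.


Jones polynomial: V(q) = q - q^2 + 2q^3 - q^4 + q^5 - q^6
<D> = -A^-12 + A^-8 - A^-4 + 2 - A^4 + A^8; writhe +4
components 1, writhe +4 (6 crossings)
3-colorings: 3 of 3^6, det 7 — not tricolorable
note: V spans 5 powers of q: at least 5 crossings in any diagram


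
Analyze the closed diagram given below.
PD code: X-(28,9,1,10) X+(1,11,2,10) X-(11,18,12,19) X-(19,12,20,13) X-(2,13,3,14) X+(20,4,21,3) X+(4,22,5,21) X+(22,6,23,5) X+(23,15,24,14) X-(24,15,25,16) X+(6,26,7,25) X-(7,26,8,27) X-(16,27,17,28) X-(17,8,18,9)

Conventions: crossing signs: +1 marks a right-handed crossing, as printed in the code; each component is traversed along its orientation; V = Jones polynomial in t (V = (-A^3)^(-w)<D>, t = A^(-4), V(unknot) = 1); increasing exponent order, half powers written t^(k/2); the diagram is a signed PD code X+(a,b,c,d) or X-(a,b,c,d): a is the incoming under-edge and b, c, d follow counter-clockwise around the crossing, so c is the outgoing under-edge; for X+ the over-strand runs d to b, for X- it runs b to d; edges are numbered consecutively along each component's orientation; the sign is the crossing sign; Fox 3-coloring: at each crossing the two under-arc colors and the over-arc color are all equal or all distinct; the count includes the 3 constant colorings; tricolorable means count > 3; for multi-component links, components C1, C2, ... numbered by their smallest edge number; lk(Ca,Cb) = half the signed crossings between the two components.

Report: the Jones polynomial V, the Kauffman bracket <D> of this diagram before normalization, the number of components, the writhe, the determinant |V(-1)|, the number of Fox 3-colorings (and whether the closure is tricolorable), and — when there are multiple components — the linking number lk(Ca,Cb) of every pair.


Jones polynomial: V(t) = -t^-5 + t^-4 - t^-3 + 2t^-2 - t^-1 + 2 - t
<D> = -A^-10 + 2A^-6 - A^-2 + 2A^2 - A^6 + A^10 - A^14; writhe -2
components 1, writhe -2 (14 crossings)
3-colorings: 9 of 3^14, det 9 — tricolorable
note: w = -2 shifts under R1 moves; the (-A^3)^(2) factor cancels that in V


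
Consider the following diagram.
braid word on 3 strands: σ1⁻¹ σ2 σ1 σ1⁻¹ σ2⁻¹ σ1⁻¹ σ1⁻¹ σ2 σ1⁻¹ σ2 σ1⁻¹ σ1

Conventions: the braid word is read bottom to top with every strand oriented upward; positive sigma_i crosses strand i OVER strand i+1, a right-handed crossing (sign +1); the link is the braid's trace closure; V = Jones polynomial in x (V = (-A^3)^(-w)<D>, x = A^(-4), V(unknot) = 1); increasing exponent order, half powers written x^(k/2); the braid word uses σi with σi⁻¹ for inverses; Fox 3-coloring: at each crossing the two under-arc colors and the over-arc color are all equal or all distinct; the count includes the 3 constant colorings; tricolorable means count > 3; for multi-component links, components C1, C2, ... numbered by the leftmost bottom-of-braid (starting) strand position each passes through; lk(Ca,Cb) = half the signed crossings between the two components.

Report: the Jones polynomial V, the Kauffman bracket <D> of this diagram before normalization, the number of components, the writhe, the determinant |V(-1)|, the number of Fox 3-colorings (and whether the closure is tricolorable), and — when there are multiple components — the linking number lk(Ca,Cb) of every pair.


V(x) = x^-5 - 2x^-4 + 2x^-3 - 2x^-2 + 2x^-1 - 1 + x
bracket: A^-10 - A^-6 + 2A^-2 - 2A^2 + 2A^6 - 2A^10 + A^14, w = -2
1 component, writhe -2, over 12 crossings
det 11, colorings 3 of 3^12 — not tricolorable
observation: inverse pairs cancel, leaving σ1⁻¹ σ1⁻¹ σ1⁻¹ σ2 σ1⁻¹ σ2


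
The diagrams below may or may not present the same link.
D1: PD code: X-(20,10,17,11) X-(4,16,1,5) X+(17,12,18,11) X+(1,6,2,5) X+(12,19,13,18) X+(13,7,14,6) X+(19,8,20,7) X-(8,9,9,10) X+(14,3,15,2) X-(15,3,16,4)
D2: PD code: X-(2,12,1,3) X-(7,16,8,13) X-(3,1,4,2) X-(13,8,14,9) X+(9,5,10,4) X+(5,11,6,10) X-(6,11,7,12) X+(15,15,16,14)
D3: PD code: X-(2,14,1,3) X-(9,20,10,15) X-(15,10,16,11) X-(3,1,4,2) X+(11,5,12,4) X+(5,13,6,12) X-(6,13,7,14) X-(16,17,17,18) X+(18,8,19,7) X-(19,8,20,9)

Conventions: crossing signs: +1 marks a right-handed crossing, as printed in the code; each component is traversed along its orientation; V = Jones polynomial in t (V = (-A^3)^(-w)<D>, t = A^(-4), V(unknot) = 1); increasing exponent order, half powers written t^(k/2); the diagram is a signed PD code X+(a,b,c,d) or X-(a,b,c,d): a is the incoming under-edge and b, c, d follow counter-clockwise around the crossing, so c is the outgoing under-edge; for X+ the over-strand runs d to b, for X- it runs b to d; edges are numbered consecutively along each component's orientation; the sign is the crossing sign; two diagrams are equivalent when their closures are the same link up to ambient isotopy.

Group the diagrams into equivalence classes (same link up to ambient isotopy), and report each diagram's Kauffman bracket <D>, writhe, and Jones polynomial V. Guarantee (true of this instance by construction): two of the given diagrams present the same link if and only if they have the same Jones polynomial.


grouping into links: {D1} | {D2, D3}
V(D1) = 1 + t + t^2 + t^3  (w +2, c 10, <D> = A^-6 + A^-2 + A^2 + A^6)
D2 (bracket A^-2 + 2A^6 + A^14; 8 crossings at w = -2): V = t^-5 + 2t^-3 + t^-1
V(D3) = t^-5 + 2t^-3 + t^-1  [10 crossings, <D> = A^-8 + 2 + A^8, w = -4]
why: 2 values of V(t) split the 3 diagrams


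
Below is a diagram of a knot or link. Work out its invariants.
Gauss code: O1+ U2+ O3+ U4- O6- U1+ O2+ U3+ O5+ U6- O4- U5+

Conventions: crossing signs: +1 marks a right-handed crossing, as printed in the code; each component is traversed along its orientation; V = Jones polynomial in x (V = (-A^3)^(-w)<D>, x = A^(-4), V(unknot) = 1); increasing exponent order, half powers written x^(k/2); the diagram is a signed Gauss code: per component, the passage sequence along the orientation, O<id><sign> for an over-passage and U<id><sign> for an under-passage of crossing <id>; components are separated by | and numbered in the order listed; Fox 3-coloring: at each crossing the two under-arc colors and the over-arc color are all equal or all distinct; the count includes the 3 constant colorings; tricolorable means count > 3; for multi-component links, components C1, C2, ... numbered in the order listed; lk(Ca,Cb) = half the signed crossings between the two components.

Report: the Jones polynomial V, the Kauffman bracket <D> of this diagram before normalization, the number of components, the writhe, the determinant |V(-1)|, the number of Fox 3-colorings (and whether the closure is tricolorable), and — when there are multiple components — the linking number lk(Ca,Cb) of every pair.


V = x^-1 - 1 + 2x - 2x^2 + 2x^3 - 2x^4 + x^5
<D> = A^-14 - 2A^-10 + 2A^-6 - 2A^-2 + 2A^2 - A^6 + A^10 (w = +2)
1 component over 6 crossings, w = +2
3 Fox colorings among 3^6, |V(-1)| = 11: not tricolorable
why: the span of V is 6, forcing >= 6 crossings in any diagram


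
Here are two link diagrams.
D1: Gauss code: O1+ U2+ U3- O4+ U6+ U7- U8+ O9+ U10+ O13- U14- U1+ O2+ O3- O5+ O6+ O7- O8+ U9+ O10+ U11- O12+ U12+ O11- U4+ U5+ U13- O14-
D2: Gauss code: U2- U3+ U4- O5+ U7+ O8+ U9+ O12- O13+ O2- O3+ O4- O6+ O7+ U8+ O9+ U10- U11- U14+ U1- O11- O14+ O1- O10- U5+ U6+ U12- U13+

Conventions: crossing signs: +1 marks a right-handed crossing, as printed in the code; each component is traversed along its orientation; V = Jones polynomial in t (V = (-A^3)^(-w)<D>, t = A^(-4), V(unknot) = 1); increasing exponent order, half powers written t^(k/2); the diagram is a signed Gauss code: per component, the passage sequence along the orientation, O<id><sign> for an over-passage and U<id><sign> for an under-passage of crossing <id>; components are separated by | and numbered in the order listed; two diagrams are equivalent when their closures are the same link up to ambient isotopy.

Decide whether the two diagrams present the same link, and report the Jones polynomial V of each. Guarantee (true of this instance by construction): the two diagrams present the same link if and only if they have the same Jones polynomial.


same link: yes
V(D1) = t + t^3 - t^4  [14 crossings, <D> = -A^-4 + 1 + A^8, w = +4]
D2 (bracket -A^-10 + A^-6 + A^2; 14 crossings at w = +2): V = t + t^3 - t^4
note: all 2 diagrams share one V(t), hence one class


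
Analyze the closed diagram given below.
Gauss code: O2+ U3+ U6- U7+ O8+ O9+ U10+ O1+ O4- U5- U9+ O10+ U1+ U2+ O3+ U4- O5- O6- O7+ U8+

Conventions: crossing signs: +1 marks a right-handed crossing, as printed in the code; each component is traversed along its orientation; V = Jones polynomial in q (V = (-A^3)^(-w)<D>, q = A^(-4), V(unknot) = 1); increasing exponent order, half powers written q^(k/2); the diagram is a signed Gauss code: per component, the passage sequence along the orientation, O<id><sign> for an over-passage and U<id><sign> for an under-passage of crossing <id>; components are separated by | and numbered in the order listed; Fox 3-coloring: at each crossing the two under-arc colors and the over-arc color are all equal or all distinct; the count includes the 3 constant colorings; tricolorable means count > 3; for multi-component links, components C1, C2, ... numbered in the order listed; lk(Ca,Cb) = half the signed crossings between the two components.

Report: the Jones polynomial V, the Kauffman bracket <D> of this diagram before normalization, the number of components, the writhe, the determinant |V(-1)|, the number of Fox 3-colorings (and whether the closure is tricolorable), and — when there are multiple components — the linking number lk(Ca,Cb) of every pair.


V(q) = 2q - 2q^2 + 3q^3 - 3q^4 + 2q^5 - 2q^6 + q^7
bracket: A^-16 - 2A^-12 + 2A^-8 - 3A^-4 + 3 - 2A^4 + 2A^8, w = +4
1 component, writhe +4, over 10 crossings
det 15, colorings 9 of 3^10 — tricolorable
observation: w = +4 (over 10 crossings) is diagram-only; (-A^3)^(-4) removes it from V


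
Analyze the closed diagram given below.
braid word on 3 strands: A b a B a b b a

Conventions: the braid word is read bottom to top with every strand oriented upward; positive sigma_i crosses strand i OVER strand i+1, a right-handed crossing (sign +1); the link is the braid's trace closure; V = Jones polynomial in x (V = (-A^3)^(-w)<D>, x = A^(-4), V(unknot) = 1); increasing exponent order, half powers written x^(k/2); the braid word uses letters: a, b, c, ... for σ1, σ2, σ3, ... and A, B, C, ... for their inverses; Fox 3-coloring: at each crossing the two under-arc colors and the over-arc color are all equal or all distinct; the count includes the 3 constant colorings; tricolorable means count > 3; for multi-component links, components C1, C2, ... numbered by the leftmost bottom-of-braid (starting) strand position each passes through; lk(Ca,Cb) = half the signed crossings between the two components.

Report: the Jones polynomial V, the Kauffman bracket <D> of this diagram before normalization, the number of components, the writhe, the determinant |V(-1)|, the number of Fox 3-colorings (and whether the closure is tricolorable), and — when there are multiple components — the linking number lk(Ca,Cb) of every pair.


V(x) = x - x^2 + 2x^3 - x^4 + x^5 - x^6
bracket: -A^-12 + A^-8 - A^-4 + 2 - A^4 + A^8, w = +4
1 component, writhe +4, over 8 crossings
det 7, colorings 3 of 3^8 — not tricolorable
observation: V spans 5 powers of x: at least 5 crossings in any diagram


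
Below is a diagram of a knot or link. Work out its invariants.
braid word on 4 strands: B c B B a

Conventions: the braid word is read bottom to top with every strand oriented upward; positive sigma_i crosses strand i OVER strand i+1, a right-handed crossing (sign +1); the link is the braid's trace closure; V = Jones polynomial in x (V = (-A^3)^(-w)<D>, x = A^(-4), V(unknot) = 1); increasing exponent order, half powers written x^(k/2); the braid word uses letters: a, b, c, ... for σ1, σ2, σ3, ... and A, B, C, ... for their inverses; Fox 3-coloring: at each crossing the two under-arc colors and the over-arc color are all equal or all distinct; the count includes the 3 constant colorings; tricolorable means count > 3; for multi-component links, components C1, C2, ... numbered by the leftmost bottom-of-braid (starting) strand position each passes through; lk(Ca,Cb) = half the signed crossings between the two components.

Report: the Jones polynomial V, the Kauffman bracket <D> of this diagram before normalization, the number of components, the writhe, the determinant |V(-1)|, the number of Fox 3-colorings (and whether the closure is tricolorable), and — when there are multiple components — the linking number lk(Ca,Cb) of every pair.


V(x) = -x^-4 + x^-3 + x^-1
bracket: -A - A^9 + A^13, w = -1
1 component, writhe -1, over 5 crossings
det 3, colorings 9 of 3^5 — tricolorable
observation: the span of V is 3, forcing >= 3 crossings in any diagram


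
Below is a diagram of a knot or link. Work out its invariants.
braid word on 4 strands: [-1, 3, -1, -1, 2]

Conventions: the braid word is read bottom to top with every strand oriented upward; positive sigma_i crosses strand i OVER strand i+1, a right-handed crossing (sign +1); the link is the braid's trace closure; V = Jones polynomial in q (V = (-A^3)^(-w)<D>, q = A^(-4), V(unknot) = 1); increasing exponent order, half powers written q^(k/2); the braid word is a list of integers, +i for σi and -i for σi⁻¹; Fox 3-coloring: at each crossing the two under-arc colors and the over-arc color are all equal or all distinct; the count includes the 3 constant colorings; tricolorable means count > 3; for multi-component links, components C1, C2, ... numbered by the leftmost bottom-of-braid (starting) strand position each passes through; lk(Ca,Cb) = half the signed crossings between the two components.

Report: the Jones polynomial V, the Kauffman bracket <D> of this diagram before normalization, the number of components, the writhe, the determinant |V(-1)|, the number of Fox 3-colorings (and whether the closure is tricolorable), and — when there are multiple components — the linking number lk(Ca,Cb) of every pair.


V = -q^-4 + q^-3 + q^-1
<D> = -A - A^9 + A^13 (w = -1)
1 component over 5 crossings, w = -1
9 Fox colorings among 3^5, |V(-1)| = 3: tricolorable
why: the span of V is 3, forcing >= 3 crossings in any diagram


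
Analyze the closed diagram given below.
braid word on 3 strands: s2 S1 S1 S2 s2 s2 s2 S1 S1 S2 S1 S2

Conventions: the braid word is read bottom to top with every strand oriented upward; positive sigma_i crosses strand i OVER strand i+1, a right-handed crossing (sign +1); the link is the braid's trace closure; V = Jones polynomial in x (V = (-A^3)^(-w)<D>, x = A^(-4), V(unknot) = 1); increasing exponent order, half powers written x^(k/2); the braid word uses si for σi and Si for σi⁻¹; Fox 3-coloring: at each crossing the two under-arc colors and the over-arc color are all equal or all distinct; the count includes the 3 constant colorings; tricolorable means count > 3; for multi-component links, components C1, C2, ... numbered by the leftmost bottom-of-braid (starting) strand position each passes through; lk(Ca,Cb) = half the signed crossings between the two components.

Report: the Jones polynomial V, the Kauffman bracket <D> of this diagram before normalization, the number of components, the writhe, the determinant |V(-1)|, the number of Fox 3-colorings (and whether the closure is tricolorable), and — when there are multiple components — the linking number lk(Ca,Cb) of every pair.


Jones polynomial: V(x) = -x^-6 + x^-5 - x^-4 + 2x^-3 - x^-2 + x^-1
<D> = A^-8 - A^-4 + 2 - A^4 + A^8 - A^12; writhe -4
components 1, writhe -4 (12 crossings)
3-colorings: 3 of 3^12, det 7 — not tricolorable
note: the span of V is 5, forcing >= 5 crossings in any diagram


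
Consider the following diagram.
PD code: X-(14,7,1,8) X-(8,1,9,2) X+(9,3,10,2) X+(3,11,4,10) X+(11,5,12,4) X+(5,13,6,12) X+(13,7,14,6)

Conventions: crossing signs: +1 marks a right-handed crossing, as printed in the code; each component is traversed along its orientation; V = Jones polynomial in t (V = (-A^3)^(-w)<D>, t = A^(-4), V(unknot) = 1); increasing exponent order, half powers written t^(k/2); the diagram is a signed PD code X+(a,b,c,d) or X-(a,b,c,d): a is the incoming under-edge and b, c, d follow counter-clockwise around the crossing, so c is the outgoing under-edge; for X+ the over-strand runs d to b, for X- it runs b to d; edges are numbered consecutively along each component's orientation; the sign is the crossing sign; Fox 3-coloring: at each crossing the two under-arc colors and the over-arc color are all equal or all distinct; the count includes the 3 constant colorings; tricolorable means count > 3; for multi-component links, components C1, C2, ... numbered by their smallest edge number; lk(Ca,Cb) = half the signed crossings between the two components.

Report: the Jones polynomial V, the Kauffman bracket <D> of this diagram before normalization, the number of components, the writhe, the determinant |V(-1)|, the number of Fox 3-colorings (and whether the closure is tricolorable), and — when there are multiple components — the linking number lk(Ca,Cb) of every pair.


V = t + t^3 - t^4
<D> = A^-7 - A^-3 - A^5 (w = +3)
1 component over 7 crossings, w = +3
9 Fox colorings among 3^7, |V(-1)| = 3: tricolorable
why: det 3 = |V(-1)|; divisible by 3, so tricolorable


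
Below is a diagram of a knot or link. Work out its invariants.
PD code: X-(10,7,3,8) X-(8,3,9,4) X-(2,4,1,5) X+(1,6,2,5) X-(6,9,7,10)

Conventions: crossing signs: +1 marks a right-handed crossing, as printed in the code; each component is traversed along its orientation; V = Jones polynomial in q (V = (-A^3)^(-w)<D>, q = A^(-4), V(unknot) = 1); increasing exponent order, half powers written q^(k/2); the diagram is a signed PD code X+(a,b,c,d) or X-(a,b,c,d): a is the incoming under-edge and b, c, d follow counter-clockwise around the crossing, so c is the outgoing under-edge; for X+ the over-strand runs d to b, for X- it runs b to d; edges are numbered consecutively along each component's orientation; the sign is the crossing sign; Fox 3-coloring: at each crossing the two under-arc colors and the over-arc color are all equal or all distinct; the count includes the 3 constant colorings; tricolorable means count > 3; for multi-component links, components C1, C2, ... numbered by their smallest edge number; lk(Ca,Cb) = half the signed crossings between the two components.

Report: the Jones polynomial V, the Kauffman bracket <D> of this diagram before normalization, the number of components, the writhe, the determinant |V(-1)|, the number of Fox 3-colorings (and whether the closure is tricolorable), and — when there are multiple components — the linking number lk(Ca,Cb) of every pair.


V = q^(-9/2) - q^(-5/2) - q^(-3/2) - q^(-1/2)
<D> = A^-7 + A^-3 + A - A^9 (w = -3)
2 components over 5 crossings, w = -3
lk(C1,C2): 0
27 Fox colorings among 3^5, |V(-1)| = 0: tricolorable
why: the span of V is 4, within the link bound 5 + 2 - 1


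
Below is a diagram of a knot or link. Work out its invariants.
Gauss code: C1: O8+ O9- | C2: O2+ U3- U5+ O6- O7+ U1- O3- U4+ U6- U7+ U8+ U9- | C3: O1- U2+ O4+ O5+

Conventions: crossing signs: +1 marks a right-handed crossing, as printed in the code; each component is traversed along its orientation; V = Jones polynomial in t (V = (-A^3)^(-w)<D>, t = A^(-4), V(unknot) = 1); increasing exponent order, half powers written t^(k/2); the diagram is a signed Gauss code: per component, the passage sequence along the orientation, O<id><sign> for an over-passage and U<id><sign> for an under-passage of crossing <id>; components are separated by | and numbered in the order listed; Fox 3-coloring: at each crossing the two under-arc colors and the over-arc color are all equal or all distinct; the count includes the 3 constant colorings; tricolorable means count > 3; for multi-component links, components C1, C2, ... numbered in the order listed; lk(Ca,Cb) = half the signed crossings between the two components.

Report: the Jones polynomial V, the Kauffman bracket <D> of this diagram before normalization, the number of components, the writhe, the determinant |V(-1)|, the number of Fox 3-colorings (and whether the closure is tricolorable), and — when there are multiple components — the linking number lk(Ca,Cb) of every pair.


V = 1 + t + t^2 + t^3
<D> = -A^-9 - A^-5 - A^-1 - A^3 (w = +1)
3 components over 9 crossings, w = +1
lk(C1,C2): 0
lk(C1,C3) = 0
linking number lk(C2,C3) = +1
9 Fox colorings among 3^10, |V(-1)| = 0: tricolorable
why: the 3 component pairs carry total linking +1
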